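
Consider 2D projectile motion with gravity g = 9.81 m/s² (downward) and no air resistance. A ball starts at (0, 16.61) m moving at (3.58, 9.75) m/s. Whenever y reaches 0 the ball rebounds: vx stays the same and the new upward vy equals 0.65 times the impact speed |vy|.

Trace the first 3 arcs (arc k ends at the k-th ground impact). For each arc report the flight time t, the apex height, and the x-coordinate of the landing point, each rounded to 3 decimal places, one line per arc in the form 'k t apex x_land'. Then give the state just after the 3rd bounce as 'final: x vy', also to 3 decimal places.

1 3.085 21.455 11.045
2 2.719 9.065 20.779
3 1.767 3.830 27.106
final: 27.106 5.635

Arc 1: start y=16.610, vy=9.750 → t=3.085, apex=21.455, x_land=11.045, impact vy=-20.517
  bounce: vy ← 0.65·20.517 = 13.336
Arc 2: start y=0.000, vy=13.336 → t=2.719, apex=9.065, x_land=20.779, impact vy=-13.336
  bounce: vy ← 0.65·13.336 = 8.668
Arc 3: start y=0.000, vy=8.668 → t=1.767, apex=3.830, x_land=27.106, impact vy=-8.668
  bounce: vy ← 0.65·8.668 = 5.635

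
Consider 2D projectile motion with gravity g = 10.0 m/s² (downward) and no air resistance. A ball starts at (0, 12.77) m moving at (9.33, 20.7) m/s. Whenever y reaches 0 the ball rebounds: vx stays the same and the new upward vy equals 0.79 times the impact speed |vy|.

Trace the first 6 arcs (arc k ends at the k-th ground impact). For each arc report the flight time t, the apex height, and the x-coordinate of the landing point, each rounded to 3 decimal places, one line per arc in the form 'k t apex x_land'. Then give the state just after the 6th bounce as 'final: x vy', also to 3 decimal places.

Arc 1: start y=12.770, vy=20.700 → t=4.685, apex=34.194, x_land=43.712, impact vy=-26.151
  bounce: vy ← 0.79·26.151 = 20.660
Arc 2: start y=0.000, vy=20.660 → t=4.132, apex=21.341, x_land=82.263, impact vy=-20.660
  bounce: vy ← 0.79·20.660 = 16.321
Arc 3: start y=0.000, vy=16.321 → t=3.264, apex=13.319, x_land=112.718, impact vy=-16.321
  bounce: vy ← 0.79·16.321 = 12.894
Arc 4: start y=0.000, vy=12.894 → t=2.579, apex=8.312, x_land=136.777, impact vy=-12.894
  bounce: vy ← 0.79·12.894 = 10.186
Arc 5: start y=0.000, vy=10.186 → t=2.037, apex=5.188, x_land=155.784, impact vy=-10.186
  bounce: vy ← 0.79·10.186 = 8.047
Arc 6: start y=0.000, vy=8.047 → t=1.609, apex=3.238, x_land=170.800, impact vy=-8.047
  bounce: vy ← 0.79·8.047 = 6.357

1 4.685 34.194 43.712
2 4.132 21.341 82.263
3 3.264 13.319 112.718
4 2.579 8.312 136.777
5 2.037 5.188 155.784
6 1.609 3.238 170.800
final: 170.800 6.357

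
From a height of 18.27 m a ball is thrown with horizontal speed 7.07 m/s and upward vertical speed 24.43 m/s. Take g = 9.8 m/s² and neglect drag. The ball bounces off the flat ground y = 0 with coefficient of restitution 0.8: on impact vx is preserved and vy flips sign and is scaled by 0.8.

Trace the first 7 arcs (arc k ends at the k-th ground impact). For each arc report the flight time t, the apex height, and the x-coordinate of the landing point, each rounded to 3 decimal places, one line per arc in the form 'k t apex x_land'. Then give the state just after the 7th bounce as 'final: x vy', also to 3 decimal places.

1 5.646 48.720 39.918
2 5.045 31.181 75.587
3 4.036 19.956 104.123
4 3.229 12.772 126.951
5 2.583 8.174 145.214
6 2.067 5.231 159.824
7 1.653 3.348 171.512
final: 171.512 6.481

Arc 1: start y=18.270, vy=24.430 → t=5.646, apex=48.720, x_land=39.918, impact vy=-30.902
  bounce: vy ← 0.8·30.902 = 24.721
Arc 2: start y=0.000, vy=24.721 → t=5.045, apex=31.181, x_land=75.587, impact vy=-24.721
  bounce: vy ← 0.8·24.721 = 19.777
Arc 3: start y=0.000, vy=19.777 → t=4.036, apex=19.956, x_land=104.123, impact vy=-19.777
  bounce: vy ← 0.8·19.777 = 15.822
Arc 4: start y=0.000, vy=15.822 → t=3.229, apex=12.772, x_land=126.951, impact vy=-15.822
  bounce: vy ← 0.8·15.822 = 12.657
Arc 5: start y=0.000, vy=12.657 → t=2.583, apex=8.174, x_land=145.214, impact vy=-12.657
  bounce: vy ← 0.8·12.657 = 10.126
Arc 6: start y=0.000, vy=10.126 → t=2.067, apex=5.231, x_land=159.824, impact vy=-10.126
  bounce: vy ← 0.8·10.126 = 8.101
Arc 7: start y=0.000, vy=8.101 → t=1.653, apex=3.348, x_land=171.512, impact vy=-8.101
  bounce: vy ← 0.8·8.101 = 6.481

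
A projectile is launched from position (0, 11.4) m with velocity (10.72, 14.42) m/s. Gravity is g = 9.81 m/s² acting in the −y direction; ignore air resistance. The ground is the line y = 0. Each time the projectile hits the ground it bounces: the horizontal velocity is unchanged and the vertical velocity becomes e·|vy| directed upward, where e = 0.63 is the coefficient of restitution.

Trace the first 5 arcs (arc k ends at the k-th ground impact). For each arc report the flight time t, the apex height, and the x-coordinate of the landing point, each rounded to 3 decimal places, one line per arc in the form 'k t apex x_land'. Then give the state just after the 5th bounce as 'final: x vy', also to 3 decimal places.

1 3.588 21.998 38.460
2 2.668 8.731 67.065
3 1.681 3.465 85.086
4 1.059 1.375 96.439
5 0.667 0.546 103.592
final: 103.592 2.062

Arc 1: start y=11.400, vy=14.420 → t=3.588, apex=21.998, x_land=38.460, impact vy=-20.775
  bounce: vy ← 0.63·20.775 = 13.088
Arc 2: start y=0.000, vy=13.088 → t=2.668, apex=8.731, x_land=67.065, impact vy=-13.088
  bounce: vy ← 0.63·13.088 = 8.246
Arc 3: start y=0.000, vy=8.246 → t=1.681, apex=3.465, x_land=85.086, impact vy=-8.246
  bounce: vy ← 0.63·8.246 = 5.195
Arc 4: start y=0.000, vy=5.195 → t=1.059, apex=1.375, x_land=96.439, impact vy=-5.195
  bounce: vy ← 0.63·5.195 = 3.273
Arc 5: start y=0.000, vy=3.273 → t=0.667, apex=0.546, x_land=103.592, impact vy=-3.273
  bounce: vy ← 0.63·3.273 = 2.062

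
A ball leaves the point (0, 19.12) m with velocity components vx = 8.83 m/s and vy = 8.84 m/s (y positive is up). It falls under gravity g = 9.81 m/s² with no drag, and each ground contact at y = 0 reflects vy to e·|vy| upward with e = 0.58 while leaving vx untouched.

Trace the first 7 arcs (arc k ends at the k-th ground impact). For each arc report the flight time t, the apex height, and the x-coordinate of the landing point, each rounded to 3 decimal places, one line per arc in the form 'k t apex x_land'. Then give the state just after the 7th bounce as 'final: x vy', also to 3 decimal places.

Arc 1: start y=19.120, vy=8.840 → t=3.071, apex=23.103, x_land=27.120, impact vy=-21.290
  bounce: vy ← 0.58·21.290 = 12.348
Arc 2: start y=0.000, vy=12.348 → t=2.518, apex=7.772, x_land=49.350, impact vy=-12.348
  bounce: vy ← 0.58·12.348 = 7.162
Arc 3: start y=0.000, vy=7.162 → t=1.460, apex=2.614, x_land=62.243, impact vy=-7.162
  bounce: vy ← 0.58·7.162 = 4.154
Arc 4: start y=0.000, vy=4.154 → t=0.847, apex=0.879, x_land=69.721, impact vy=-4.154
  bounce: vy ← 0.58·4.154 = 2.409
Arc 5: start y=0.000, vy=2.409 → t=0.491, apex=0.296, x_land=74.059, impact vy=-2.409
  bounce: vy ← 0.58·2.409 = 1.397
Arc 6: start y=0.000, vy=1.397 → t=0.285, apex=0.100, x_land=76.574, impact vy=-1.397
  bounce: vy ← 0.58·1.397 = 0.810
Arc 7: start y=0.000, vy=0.810 → t=0.165, apex=0.033, x_land=78.033, impact vy=-0.810
  bounce: vy ← 0.58·0.810 = 0.470

1 3.071 23.103 27.120
2 2.518 7.772 49.350
3 1.460 2.614 62.243
4 0.847 0.879 69.721
5 0.491 0.296 74.059
6 0.285 0.100 76.574
7 0.165 0.033 78.033
final: 78.033 0.470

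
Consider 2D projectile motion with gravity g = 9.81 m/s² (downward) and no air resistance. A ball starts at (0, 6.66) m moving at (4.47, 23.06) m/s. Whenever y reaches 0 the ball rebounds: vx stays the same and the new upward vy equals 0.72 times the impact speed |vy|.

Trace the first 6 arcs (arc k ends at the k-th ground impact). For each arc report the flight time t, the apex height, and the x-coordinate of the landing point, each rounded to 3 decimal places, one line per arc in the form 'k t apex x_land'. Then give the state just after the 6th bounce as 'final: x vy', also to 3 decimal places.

Arc 1: start y=6.660, vy=23.060 → t=4.974, apex=33.763, x_land=22.235, impact vy=-25.738
  bounce: vy ← 0.72·25.738 = 18.531
Arc 2: start y=0.000, vy=18.531 → t=3.778, apex=17.503, x_land=39.123, impact vy=-18.531
  bounce: vy ← 0.72·18.531 = 13.342
Arc 3: start y=0.000, vy=13.342 → t=2.720, apex=9.073, x_land=51.282, impact vy=-13.342
  bounce: vy ← 0.72·13.342 = 9.607
Arc 4: start y=0.000, vy=9.607 → t=1.959, apex=4.704, x_land=60.037, impact vy=-9.607
  bounce: vy ← 0.72·9.607 = 6.917
Arc 5: start y=0.000, vy=6.917 → t=1.410, apex=2.438, x_land=66.340, impact vy=-6.917
  bounce: vy ← 0.72·6.917 = 4.980
Arc 6: start y=0.000, vy=4.980 → t=1.015, apex=1.264, x_land=70.878, impact vy=-4.980
  bounce: vy ← 0.72·4.980 = 3.586

1 4.974 33.763 22.235
2 3.778 17.503 39.123
3 2.720 9.073 51.282
4 1.959 4.704 60.037
5 1.410 2.438 66.340
6 1.015 1.264 70.878
final: 70.878 3.586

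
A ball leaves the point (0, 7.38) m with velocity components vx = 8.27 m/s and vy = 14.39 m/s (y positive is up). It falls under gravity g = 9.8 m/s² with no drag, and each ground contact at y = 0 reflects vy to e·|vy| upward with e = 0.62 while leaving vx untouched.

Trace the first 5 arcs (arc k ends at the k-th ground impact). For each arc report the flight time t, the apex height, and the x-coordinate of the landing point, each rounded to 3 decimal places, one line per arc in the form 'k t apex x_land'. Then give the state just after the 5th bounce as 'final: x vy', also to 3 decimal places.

Arc 1: start y=7.380, vy=14.390 → t=3.382, apex=17.945, x_land=27.970, impact vy=-18.754
  bounce: vy ← 0.62·18.754 = 11.628
Arc 2: start y=0.000, vy=11.628 → t=2.373, apex=6.898, x_land=47.594, impact vy=-11.628
  bounce: vy ← 0.62·11.628 = 7.209
Arc 3: start y=0.000, vy=7.209 → t=1.471, apex=2.652, x_land=59.761, impact vy=-7.209
  bounce: vy ← 0.62·7.209 = 4.470
Arc 4: start y=0.000, vy=4.470 → t=0.912, apex=1.019, x_land=67.305, impact vy=-4.470
  bounce: vy ← 0.62·4.470 = 2.771
Arc 5: start y=0.000, vy=2.771 → t=0.566, apex=0.392, x_land=71.982, impact vy=-2.771
  bounce: vy ← 0.62·2.771 = 1.718

1 3.382 17.945 27.970
2 2.373 6.898 47.594
3 1.471 2.652 59.761
4 0.912 1.019 67.305
5 0.566 0.392 71.982
final: 71.982 1.718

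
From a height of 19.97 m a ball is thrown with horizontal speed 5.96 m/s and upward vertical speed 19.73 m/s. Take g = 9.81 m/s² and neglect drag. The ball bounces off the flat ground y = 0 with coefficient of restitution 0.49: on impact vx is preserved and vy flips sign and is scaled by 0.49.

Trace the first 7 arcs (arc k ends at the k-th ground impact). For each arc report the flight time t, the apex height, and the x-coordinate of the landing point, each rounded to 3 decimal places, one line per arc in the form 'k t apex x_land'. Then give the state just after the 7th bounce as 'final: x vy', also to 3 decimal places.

1 4.860 39.811 28.966
2 2.792 9.559 45.606
3 1.368 2.295 53.760
4 0.670 0.551 57.755
5 0.328 0.132 59.713
6 0.161 0.032 60.672
7 0.079 0.008 61.142
final: 61.142 0.190

Arc 1: start y=19.970, vy=19.730 → t=4.860, apex=39.811, x_land=28.966, impact vy=-27.948
  bounce: vy ← 0.49·27.948 = 13.694
Arc 2: start y=0.000, vy=13.694 → t=2.792, apex=9.559, x_land=45.606, impact vy=-13.694
  bounce: vy ← 0.49·13.694 = 6.710
Arc 3: start y=0.000, vy=6.710 → t=1.368, apex=2.295, x_land=53.760, impact vy=-6.710
  bounce: vy ← 0.49·6.710 = 3.288
Arc 4: start y=0.000, vy=3.288 → t=0.670, apex=0.551, x_land=57.755, impact vy=-3.288
  bounce: vy ← 0.49·3.288 = 1.611
Arc 5: start y=0.000, vy=1.611 → t=0.328, apex=0.132, x_land=59.713, impact vy=-1.611
  bounce: vy ← 0.49·1.611 = 0.789
Arc 6: start y=0.000, vy=0.789 → t=0.161, apex=0.032, x_land=60.672, impact vy=-0.789
  bounce: vy ← 0.49·0.789 = 0.387
Arc 7: start y=0.000, vy=0.387 → t=0.079, apex=0.008, x_land=61.142, impact vy=-0.387
  bounce: vy ← 0.49·0.387 = 0.190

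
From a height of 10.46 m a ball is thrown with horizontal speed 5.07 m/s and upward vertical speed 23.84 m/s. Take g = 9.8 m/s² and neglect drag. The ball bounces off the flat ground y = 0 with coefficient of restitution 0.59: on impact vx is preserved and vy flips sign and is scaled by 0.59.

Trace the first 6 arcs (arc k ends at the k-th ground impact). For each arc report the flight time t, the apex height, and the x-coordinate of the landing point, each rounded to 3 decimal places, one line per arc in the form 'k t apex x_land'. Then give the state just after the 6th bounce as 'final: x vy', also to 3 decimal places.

1 5.270 39.457 26.721
2 3.348 13.735 43.697
3 1.976 4.781 53.714
4 1.166 1.664 59.623
5 0.688 0.579 63.110
6 0.406 0.202 65.167
final: 65.167 1.173

Arc 1: start y=10.460, vy=23.840 → t=5.270, apex=39.457, x_land=26.721, impact vy=-27.809
  bounce: vy ← 0.59·27.809 = 16.408
Arc 2: start y=0.000, vy=16.408 → t=3.348, apex=13.735, x_land=43.697, impact vy=-16.408
  bounce: vy ← 0.59·16.408 = 9.680
Arc 3: start y=0.000, vy=9.680 → t=1.976, apex=4.781, x_land=53.714, impact vy=-9.680
  bounce: vy ← 0.59·9.680 = 5.711
Arc 4: start y=0.000, vy=5.711 → t=1.166, apex=1.664, x_land=59.623, impact vy=-5.711
  bounce: vy ← 0.59·5.711 = 3.370
Arc 5: start y=0.000, vy=3.370 → t=0.688, apex=0.579, x_land=63.110, impact vy=-3.370
  bounce: vy ← 0.59·3.370 = 1.988
Arc 6: start y=0.000, vy=1.988 → t=0.406, apex=0.202, x_land=65.167, impact vy=-1.988
  bounce: vy ← 0.59·1.988 = 1.173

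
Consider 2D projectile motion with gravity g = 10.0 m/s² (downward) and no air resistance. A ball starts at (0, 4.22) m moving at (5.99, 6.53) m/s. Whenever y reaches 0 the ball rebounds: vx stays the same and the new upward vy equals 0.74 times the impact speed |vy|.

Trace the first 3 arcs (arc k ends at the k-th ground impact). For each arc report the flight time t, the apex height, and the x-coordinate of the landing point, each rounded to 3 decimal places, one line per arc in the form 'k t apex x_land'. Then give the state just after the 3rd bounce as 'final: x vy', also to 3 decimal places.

1 1.780 6.352 10.663
2 1.668 3.478 20.655
3 1.234 1.905 28.049
final: 28.049 4.567

Arc 1: start y=4.220, vy=6.530 → t=1.780, apex=6.352, x_land=10.663, impact vy=-11.271
  bounce: vy ← 0.74·11.271 = 8.341
Arc 2: start y=0.000, vy=8.341 → t=1.668, apex=3.478, x_land=20.655, impact vy=-8.341
  bounce: vy ← 0.74·8.341 = 6.172
Arc 3: start y=0.000, vy=6.172 → t=1.234, apex=1.905, x_land=28.049, impact vy=-6.172
  bounce: vy ← 0.74·6.172 = 4.567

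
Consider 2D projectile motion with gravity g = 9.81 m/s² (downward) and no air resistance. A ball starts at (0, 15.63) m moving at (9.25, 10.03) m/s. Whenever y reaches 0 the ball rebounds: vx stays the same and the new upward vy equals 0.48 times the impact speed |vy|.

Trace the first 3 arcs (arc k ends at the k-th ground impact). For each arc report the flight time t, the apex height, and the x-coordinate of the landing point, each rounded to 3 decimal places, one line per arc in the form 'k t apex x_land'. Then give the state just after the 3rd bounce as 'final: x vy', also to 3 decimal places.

Arc 1: start y=15.630, vy=10.030 → t=3.080, apex=20.757, x_land=28.486, impact vy=-20.181
  bounce: vy ← 0.48·20.181 = 9.687
Arc 2: start y=0.000, vy=9.687 → t=1.975, apex=4.783, x_land=46.754, impact vy=-9.687
  bounce: vy ← 0.48·9.687 = 4.650
Arc 3: start y=0.000, vy=4.650 → t=0.948, apex=1.102, x_land=55.522, impact vy=-4.650
  bounce: vy ← 0.48·4.650 = 2.232

1 3.080 20.757 28.486
2 1.975 4.783 46.754
3 0.948 1.102 55.522
final: 55.522 2.232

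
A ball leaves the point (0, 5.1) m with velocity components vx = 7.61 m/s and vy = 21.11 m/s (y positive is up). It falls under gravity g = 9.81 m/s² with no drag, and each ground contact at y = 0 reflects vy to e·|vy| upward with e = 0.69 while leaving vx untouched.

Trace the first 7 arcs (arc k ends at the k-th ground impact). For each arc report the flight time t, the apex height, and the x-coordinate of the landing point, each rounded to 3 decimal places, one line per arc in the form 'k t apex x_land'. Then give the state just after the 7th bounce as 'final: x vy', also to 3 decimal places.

Arc 1: start y=5.100, vy=21.110 → t=4.533, apex=27.813, x_land=34.497, impact vy=-23.360
  bounce: vy ← 0.69·23.360 = 16.118
Arc 2: start y=0.000, vy=16.118 → t=3.286, apex=13.242, x_land=59.505, impact vy=-16.118
  bounce: vy ← 0.69·16.118 = 11.122
Arc 3: start y=0.000, vy=11.122 → t=2.267, apex=6.304, x_land=76.760, impact vy=-11.122
  bounce: vy ← 0.69·11.122 = 7.674
Arc 4: start y=0.000, vy=7.674 → t=1.565, apex=3.002, x_land=88.666, impact vy=-7.674
  bounce: vy ← 0.69·7.674 = 5.295
Arc 5: start y=0.000, vy=5.295 → t=1.080, apex=1.429, x_land=96.881, impact vy=-5.295
  bounce: vy ← 0.69·5.295 = 3.654
Arc 6: start y=0.000, vy=3.654 → t=0.745, apex=0.680, x_land=102.549, impact vy=-3.654
  bounce: vy ← 0.69·3.654 = 2.521
Arc 7: start y=0.000, vy=2.521 → t=0.514, apex=0.324, x_land=106.461, impact vy=-2.521
  bounce: vy ← 0.69·2.521 = 1.739

1 4.533 27.813 34.497
2 3.286 13.242 59.505
3 2.267 6.304 76.760
4 1.565 3.002 88.666
5 1.080 1.429 96.881
6 0.745 0.680 102.549
7 0.514 0.324 106.461
final: 106.461 1.739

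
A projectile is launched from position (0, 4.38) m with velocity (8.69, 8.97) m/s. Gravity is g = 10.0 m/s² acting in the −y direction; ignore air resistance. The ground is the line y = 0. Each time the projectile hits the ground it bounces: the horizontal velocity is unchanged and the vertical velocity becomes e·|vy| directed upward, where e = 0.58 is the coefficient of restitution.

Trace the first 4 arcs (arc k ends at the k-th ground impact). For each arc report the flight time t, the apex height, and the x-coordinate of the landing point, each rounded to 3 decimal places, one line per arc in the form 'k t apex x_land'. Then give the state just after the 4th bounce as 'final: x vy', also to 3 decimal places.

Arc 1: start y=4.380, vy=8.970 → t=2.193, apex=8.403, x_land=19.060, impact vy=-12.964
  bounce: vy ← 0.58·12.964 = 7.519
Arc 2: start y=0.000, vy=7.519 → t=1.504, apex=2.827, x_land=32.129, impact vy=-7.519
  bounce: vy ← 0.58·7.519 = 4.361
Arc 3: start y=0.000, vy=4.361 → t=0.872, apex=0.951, x_land=39.708, impact vy=-4.361
  bounce: vy ← 0.58·4.361 = 2.529
Arc 4: start y=0.000, vy=2.529 → t=0.506, apex=0.320, x_land=44.104, impact vy=-2.529
  bounce: vy ← 0.58·2.529 = 1.467

1 2.193 8.403 19.060
2 1.504 2.827 32.129
3 0.872 0.951 39.708
4 0.506 0.320 44.104
final: 44.104 1.467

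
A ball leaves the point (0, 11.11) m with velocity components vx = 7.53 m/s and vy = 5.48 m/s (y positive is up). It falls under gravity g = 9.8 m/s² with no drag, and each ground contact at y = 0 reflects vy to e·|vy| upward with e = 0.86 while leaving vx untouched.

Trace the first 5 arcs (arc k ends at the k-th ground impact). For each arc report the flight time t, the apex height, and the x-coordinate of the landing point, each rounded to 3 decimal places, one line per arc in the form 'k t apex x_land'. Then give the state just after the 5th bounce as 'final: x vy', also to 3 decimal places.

1 2.165 12.642 16.306
2 2.763 9.350 37.109
3 2.376 6.915 55.000
4 2.043 5.115 70.386
5 1.757 3.783 83.619
final: 83.619 7.405

Arc 1: start y=11.110, vy=5.480 → t=2.165, apex=12.642, x_land=16.306, impact vy=-15.741
  bounce: vy ← 0.86·15.741 = 13.537
Arc 2: start y=0.000, vy=13.537 → t=2.763, apex=9.350, x_land=37.109, impact vy=-13.537
  bounce: vy ← 0.86·13.537 = 11.642
Arc 3: start y=0.000, vy=11.642 → t=2.376, apex=6.915, x_land=55.000, impact vy=-11.642
  bounce: vy ← 0.86·11.642 = 10.012
Arc 4: start y=0.000, vy=10.012 → t=2.043, apex=5.115, x_land=70.386, impact vy=-10.012
  bounce: vy ← 0.86·10.012 = 8.611
Arc 5: start y=0.000, vy=8.611 → t=1.757, apex=3.783, x_land=83.619, impact vy=-8.611
  bounce: vy ← 0.86·8.611 = 7.405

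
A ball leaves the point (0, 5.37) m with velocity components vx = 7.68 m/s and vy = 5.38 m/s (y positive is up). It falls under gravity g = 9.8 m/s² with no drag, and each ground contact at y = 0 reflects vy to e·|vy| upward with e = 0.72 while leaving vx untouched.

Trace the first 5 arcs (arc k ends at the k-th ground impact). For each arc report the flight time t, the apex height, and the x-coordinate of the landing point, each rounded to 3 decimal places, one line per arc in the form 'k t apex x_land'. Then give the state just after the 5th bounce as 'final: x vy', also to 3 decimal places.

1 1.731 6.847 13.294
2 1.702 3.549 26.367
3 1.226 1.840 35.780
4 0.882 0.954 42.557
5 0.635 0.494 47.436
final: 47.436 2.241

Arc 1: start y=5.370, vy=5.380 → t=1.731, apex=6.847, x_land=13.294, impact vy=-11.584
  bounce: vy ← 0.72·11.584 = 8.341
Arc 2: start y=0.000, vy=8.341 → t=1.702, apex=3.549, x_land=26.367, impact vy=-8.341
  bounce: vy ← 0.72·8.341 = 6.005
Arc 3: start y=0.000, vy=6.005 → t=1.226, apex=1.840, x_land=35.780, impact vy=-6.005
  bounce: vy ← 0.72·6.005 = 4.324
Arc 4: start y=0.000, vy=4.324 → t=0.882, apex=0.954, x_land=42.557, impact vy=-4.324
  bounce: vy ← 0.72·4.324 = 3.113
Arc 5: start y=0.000, vy=3.113 → t=0.635, apex=0.494, x_land=47.436, impact vy=-3.113
  bounce: vy ← 0.72·3.113 = 2.241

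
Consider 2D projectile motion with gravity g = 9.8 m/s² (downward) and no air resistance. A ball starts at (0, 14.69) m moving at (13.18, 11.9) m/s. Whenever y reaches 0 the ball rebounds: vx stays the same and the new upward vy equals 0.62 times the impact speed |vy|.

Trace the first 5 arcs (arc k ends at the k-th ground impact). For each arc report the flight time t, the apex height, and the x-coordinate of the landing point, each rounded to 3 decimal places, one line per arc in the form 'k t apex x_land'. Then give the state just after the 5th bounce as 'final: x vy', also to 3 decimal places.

Arc 1: start y=14.690, vy=11.900 → t=3.329, apex=21.915, x_land=43.878, impact vy=-20.725
  bounce: vy ← 0.62·20.725 = 12.850
Arc 2: start y=0.000, vy=12.850 → t=2.622, apex=8.424, x_land=78.440, impact vy=-12.850
  bounce: vy ← 0.62·12.850 = 7.967
Arc 3: start y=0.000, vy=7.967 → t=1.626, apex=3.238, x_land=99.869, impact vy=-7.967
  bounce: vy ← 0.62·7.967 = 4.939
Arc 4: start y=0.000, vy=4.939 → t=1.008, apex=1.245, x_land=113.155, impact vy=-4.939
  bounce: vy ← 0.62·4.939 = 3.062
Arc 5: start y=0.000, vy=3.062 → t=0.625, apex=0.478, x_land=121.393, impact vy=-3.062
  bounce: vy ← 0.62·3.062 = 1.899

1 3.329 21.915 43.878
2 2.622 8.424 78.440
3 1.626 3.238 99.869
4 1.008 1.245 113.155
5 0.625 0.478 121.393
final: 121.393 1.899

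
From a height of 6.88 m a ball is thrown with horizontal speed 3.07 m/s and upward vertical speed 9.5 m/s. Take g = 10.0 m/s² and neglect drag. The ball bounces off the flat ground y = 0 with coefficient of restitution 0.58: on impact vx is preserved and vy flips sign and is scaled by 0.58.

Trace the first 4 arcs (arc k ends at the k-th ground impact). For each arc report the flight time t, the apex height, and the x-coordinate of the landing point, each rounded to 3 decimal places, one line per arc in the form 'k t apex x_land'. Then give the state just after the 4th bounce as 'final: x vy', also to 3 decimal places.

1 2.459 11.393 7.551
2 1.751 3.832 12.926
3 1.016 1.289 16.044
4 0.589 0.434 17.852
final: 17.852 1.708

Arc 1: start y=6.880, vy=9.500 → t=2.459, apex=11.393, x_land=7.551, impact vy=-15.095
  bounce: vy ← 0.58·15.095 = 8.755
Arc 2: start y=0.000, vy=8.755 → t=1.751, apex=3.832, x_land=12.926, impact vy=-8.755
  bounce: vy ← 0.58·8.755 = 5.078
Arc 3: start y=0.000, vy=5.078 → t=1.016, apex=1.289, x_land=16.044, impact vy=-5.078
  bounce: vy ← 0.58·5.078 = 2.945
Arc 4: start y=0.000, vy=2.945 → t=0.589, apex=0.434, x_land=17.852, impact vy=-2.945
  bounce: vy ← 0.58·2.945 = 1.708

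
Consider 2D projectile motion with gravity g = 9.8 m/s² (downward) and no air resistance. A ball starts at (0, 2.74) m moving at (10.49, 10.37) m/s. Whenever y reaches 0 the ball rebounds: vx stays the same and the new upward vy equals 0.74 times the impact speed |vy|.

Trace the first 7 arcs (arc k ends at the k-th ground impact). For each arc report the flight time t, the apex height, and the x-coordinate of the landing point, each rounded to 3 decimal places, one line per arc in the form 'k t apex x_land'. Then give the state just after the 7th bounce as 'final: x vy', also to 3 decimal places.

1 2.354 8.227 24.692
2 1.918 4.505 44.809
3 1.419 2.467 59.695
4 1.050 1.351 70.710
5 0.777 0.740 78.862
6 0.575 0.405 84.894
7 0.426 0.222 89.358
final: 89.358 1.543

Arc 1: start y=2.740, vy=10.370 → t=2.354, apex=8.227, x_land=24.692, impact vy=-12.698
  bounce: vy ← 0.74·12.698 = 9.397
Arc 2: start y=0.000, vy=9.397 → t=1.918, apex=4.505, x_land=44.809, impact vy=-9.397
  bounce: vy ← 0.74·9.397 = 6.953
Arc 3: start y=0.000, vy=6.953 → t=1.419, apex=2.467, x_land=59.695, impact vy=-6.953
  bounce: vy ← 0.74·6.953 = 5.146
Arc 4: start y=0.000, vy=5.146 → t=1.050, apex=1.351, x_land=70.710, impact vy=-5.146
  bounce: vy ← 0.74·5.146 = 3.808
Arc 5: start y=0.000, vy=3.808 → t=0.777, apex=0.740, x_land=78.862, impact vy=-3.808
  bounce: vy ← 0.74·3.808 = 2.818
Arc 6: start y=0.000, vy=2.818 → t=0.575, apex=0.405, x_land=84.894, impact vy=-2.818
  bounce: vy ← 0.74·2.818 = 2.085
Arc 7: start y=0.000, vy=2.085 → t=0.426, apex=0.222, x_land=89.358, impact vy=-2.085
  bounce: vy ← 0.74·2.085 = 1.543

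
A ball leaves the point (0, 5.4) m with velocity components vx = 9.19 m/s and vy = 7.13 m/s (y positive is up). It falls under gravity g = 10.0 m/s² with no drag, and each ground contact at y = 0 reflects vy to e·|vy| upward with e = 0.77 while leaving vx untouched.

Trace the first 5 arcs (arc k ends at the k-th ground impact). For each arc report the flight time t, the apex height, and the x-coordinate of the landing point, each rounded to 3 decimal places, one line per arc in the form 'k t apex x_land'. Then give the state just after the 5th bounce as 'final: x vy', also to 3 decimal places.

Arc 1: start y=5.400, vy=7.130 → t=1.973, apex=7.942, x_land=18.135, impact vy=-12.603
  bounce: vy ← 0.77·12.603 = 9.704
Arc 2: start y=0.000, vy=9.704 → t=1.941, apex=4.709, x_land=35.971, impact vy=-9.704
  bounce: vy ← 0.77·9.704 = 7.472
Arc 3: start y=0.000, vy=7.472 → t=1.494, apex=2.792, x_land=49.705, impact vy=-7.472
  bounce: vy ← 0.77·7.472 = 5.754
Arc 4: start y=0.000, vy=5.754 → t=1.151, apex=1.655, x_land=60.281, impact vy=-5.754
  bounce: vy ← 0.77·5.754 = 4.430
Arc 5: start y=0.000, vy=4.430 → t=0.886, apex=0.981, x_land=68.424, impact vy=-4.430
  bounce: vy ← 0.77·4.430 = 3.411

1 1.973 7.942 18.135
2 1.941 4.709 35.971
3 1.494 2.792 49.705
4 1.151 1.655 60.281
5 0.886 0.981 68.424
final: 68.424 3.411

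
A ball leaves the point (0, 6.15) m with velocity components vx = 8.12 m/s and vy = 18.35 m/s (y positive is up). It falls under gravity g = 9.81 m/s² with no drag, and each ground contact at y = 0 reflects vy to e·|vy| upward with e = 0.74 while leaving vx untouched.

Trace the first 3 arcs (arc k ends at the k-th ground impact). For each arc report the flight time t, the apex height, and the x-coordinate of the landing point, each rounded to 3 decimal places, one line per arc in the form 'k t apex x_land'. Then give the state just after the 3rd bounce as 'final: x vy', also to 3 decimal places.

1 4.051 23.312 32.891
2 3.227 12.766 59.090
3 2.388 6.991 78.478
final: 78.478 8.666

Arc 1: start y=6.150, vy=18.350 → t=4.051, apex=23.312, x_land=32.891, impact vy=-21.387
  bounce: vy ← 0.74·21.387 = 15.826
Arc 2: start y=0.000, vy=15.826 → t=3.227, apex=12.766, x_land=59.090, impact vy=-15.826
  bounce: vy ← 0.74·15.826 = 11.711
Arc 3: start y=0.000, vy=11.711 → t=2.388, apex=6.991, x_land=78.478, impact vy=-11.711
  bounce: vy ← 0.74·11.711 = 8.666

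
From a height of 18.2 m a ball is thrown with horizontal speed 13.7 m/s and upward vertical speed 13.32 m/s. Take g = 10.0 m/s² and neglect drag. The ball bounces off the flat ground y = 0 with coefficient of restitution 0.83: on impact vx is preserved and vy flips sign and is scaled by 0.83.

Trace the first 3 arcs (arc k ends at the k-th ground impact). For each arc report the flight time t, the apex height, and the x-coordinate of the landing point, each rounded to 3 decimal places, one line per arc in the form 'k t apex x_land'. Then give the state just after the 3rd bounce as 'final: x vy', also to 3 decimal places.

1 3.659 27.071 50.126
2 3.863 18.649 103.043
3 3.206 12.847 146.965
final: 146.965 13.305

Arc 1: start y=18.200, vy=13.320 → t=3.659, apex=27.071, x_land=50.126, impact vy=-23.268
  bounce: vy ← 0.83·23.268 = 19.313
Arc 2: start y=0.000, vy=19.313 → t=3.863, apex=18.649, x_land=103.043, impact vy=-19.313
  bounce: vy ← 0.83·19.313 = 16.030
Arc 3: start y=0.000, vy=16.030 → t=3.206, apex=12.847, x_land=146.965, impact vy=-16.030
  bounce: vy ← 0.83·16.030 = 13.305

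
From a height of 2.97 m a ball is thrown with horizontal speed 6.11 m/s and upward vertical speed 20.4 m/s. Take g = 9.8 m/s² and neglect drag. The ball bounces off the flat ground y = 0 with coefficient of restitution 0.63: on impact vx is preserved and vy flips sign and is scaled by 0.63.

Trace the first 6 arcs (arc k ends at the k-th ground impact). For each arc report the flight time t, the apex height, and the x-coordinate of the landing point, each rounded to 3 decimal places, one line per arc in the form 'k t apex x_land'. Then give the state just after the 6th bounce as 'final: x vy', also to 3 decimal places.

Arc 1: start y=2.970, vy=20.400 → t=4.304, apex=24.203, x_land=26.298, impact vy=-21.780
  bounce: vy ← 0.63·21.780 = 13.721
Arc 2: start y=0.000, vy=13.721 → t=2.800, apex=9.606, x_land=43.408, impact vy=-13.721
  bounce: vy ← 0.63·13.721 = 8.645
Arc 3: start y=0.000, vy=8.645 → t=1.764, apex=3.813, x_land=54.187, impact vy=-8.645
  bounce: vy ← 0.63·8.645 = 5.446
Arc 4: start y=0.000, vy=5.446 → t=1.111, apex=1.513, x_land=60.978, impact vy=-5.446
  bounce: vy ← 0.63·5.446 = 3.431
Arc 5: start y=0.000, vy=3.431 → t=0.700, apex=0.601, x_land=65.256, impact vy=-3.431
  bounce: vy ← 0.63·3.431 = 2.162
Arc 6: start y=0.000, vy=2.162 → t=0.441, apex=0.238, x_land=67.951, impact vy=-2.162
  bounce: vy ← 0.63·2.162 = 1.362

1 4.304 24.203 26.298
2 2.800 9.606 43.408
3 1.764 3.813 54.187
4 1.111 1.513 60.978
5 0.700 0.601 65.256
6 0.441 0.238 67.951
final: 67.951 1.362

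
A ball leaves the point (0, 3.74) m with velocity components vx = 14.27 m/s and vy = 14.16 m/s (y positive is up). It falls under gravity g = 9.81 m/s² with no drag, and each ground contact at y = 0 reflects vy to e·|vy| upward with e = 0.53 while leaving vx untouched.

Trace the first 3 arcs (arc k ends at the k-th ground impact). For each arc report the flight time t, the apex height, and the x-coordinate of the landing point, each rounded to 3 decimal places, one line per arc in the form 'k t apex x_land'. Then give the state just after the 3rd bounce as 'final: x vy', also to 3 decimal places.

Arc 1: start y=3.740, vy=14.160 → t=3.130, apex=13.959, x_land=44.671, impact vy=-16.549
  bounce: vy ← 0.53·16.549 = 8.771
Arc 2: start y=0.000, vy=8.771 → t=1.788, apex=3.921, x_land=70.189, impact vy=-8.771
  bounce: vy ← 0.53·8.771 = 4.649
Arc 3: start y=0.000, vy=4.649 → t=0.948, apex=1.101, x_land=83.713, impact vy=-4.649
  bounce: vy ← 0.53·4.649 = 2.464

1 3.130 13.959 44.671
2 1.788 3.921 70.189
3 0.948 1.101 83.713
final: 83.713 2.464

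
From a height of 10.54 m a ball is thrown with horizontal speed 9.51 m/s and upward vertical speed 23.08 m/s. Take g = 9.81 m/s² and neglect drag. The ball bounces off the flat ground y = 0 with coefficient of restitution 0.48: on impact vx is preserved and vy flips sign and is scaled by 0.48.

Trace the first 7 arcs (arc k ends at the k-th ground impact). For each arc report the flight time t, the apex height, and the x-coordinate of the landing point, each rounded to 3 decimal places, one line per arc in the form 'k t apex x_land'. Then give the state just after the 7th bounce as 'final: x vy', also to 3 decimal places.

1 5.125 37.690 48.736
2 2.661 8.684 74.043
3 1.277 2.001 86.191
4 0.613 0.461 92.022
5 0.294 0.106 94.820
6 0.141 0.024 96.164
7 0.068 0.006 96.809
final: 96.809 0.160

Arc 1: start y=10.540, vy=23.080 → t=5.125, apex=37.690, x_land=48.736, impact vy=-27.193
  bounce: vy ← 0.48·27.193 = 13.053
Arc 2: start y=0.000, vy=13.053 → t=2.661, apex=8.684, x_land=74.043, impact vy=-13.053
  bounce: vy ← 0.48·13.053 = 6.265
Arc 3: start y=0.000, vy=6.265 → t=1.277, apex=2.001, x_land=86.191, impact vy=-6.265
  bounce: vy ← 0.48·6.265 = 3.007
Arc 4: start y=0.000, vy=3.007 → t=0.613, apex=0.461, x_land=92.022, impact vy=-3.007
  bounce: vy ← 0.48·3.007 = 1.444
Arc 5: start y=0.000, vy=1.444 → t=0.294, apex=0.106, x_land=94.820, impact vy=-1.444
  bounce: vy ← 0.48·1.444 = 0.693
Arc 6: start y=0.000, vy=0.693 → t=0.141, apex=0.024, x_land=96.164, impact vy=-0.693
  bounce: vy ← 0.48·0.693 = 0.333
Arc 7: start y=0.000, vy=0.333 → t=0.068, apex=0.006, x_land=96.809, impact vy=-0.333
  bounce: vy ← 0.48·0.333 = 0.160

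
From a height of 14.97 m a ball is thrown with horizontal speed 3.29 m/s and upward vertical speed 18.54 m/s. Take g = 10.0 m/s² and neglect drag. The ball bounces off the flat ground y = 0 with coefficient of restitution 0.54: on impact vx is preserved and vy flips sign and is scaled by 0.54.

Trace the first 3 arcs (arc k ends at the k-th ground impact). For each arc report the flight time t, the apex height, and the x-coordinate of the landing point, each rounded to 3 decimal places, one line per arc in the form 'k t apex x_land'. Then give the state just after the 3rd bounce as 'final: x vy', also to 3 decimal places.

Arc 1: start y=14.970, vy=18.540 → t=4.390, apex=32.157, x_land=14.443, impact vy=-25.360
  bounce: vy ← 0.54·25.360 = 13.694
Arc 2: start y=0.000, vy=13.694 → t=2.739, apex=9.377, x_land=23.454, impact vy=-13.694
  bounce: vy ← 0.54·13.694 = 7.395
Arc 3: start y=0.000, vy=7.395 → t=1.479, apex=2.734, x_land=28.320, impact vy=-7.395
  bounce: vy ← 0.54·7.395 = 3.993

1 4.390 32.157 14.443
2 2.739 9.377 23.454
3 1.479 2.734 28.320
final: 28.320 3.993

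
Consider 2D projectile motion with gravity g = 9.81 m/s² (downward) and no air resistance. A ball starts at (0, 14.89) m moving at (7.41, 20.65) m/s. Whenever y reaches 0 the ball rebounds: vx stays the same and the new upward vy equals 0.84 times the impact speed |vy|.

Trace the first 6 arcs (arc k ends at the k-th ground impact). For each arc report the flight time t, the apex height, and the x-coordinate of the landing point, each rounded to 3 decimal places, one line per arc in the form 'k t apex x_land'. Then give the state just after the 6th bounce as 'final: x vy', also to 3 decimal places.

1 4.838 36.624 35.846
2 4.591 25.842 69.863
3 3.856 18.234 98.437
4 3.239 12.866 122.439
5 2.721 9.078 142.601
6 2.286 6.406 159.536
final: 159.536 9.417

Arc 1: start y=14.890, vy=20.650 → t=4.838, apex=36.624, x_land=35.846, impact vy=-26.806
  bounce: vy ← 0.84·26.806 = 22.517
Arc 2: start y=0.000, vy=22.517 → t=4.591, apex=25.842, x_land=69.863, impact vy=-22.517
  bounce: vy ← 0.84·22.517 = 18.914
Arc 3: start y=0.000, vy=18.914 → t=3.856, apex=18.234, x_land=98.437, impact vy=-18.914
  bounce: vy ← 0.84·18.914 = 15.888
Arc 4: start y=0.000, vy=15.888 → t=3.239, apex=12.866, x_land=122.439, impact vy=-15.888
  bounce: vy ← 0.84·15.888 = 13.346
Arc 5: start y=0.000, vy=13.346 → t=2.721, apex=9.078, x_land=142.601, impact vy=-13.346
  bounce: vy ← 0.84·13.346 = 11.211
Arc 6: start y=0.000, vy=11.211 → t=2.286, apex=6.406, x_land=159.536, impact vy=-11.211
  bounce: vy ← 0.84·11.211 = 9.417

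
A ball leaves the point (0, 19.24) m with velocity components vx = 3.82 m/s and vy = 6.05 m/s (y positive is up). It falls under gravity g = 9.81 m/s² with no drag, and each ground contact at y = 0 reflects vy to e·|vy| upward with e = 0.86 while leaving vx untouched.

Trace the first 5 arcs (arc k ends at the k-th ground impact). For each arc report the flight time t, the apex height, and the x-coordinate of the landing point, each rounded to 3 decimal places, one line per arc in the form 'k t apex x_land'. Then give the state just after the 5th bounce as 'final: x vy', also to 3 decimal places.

Arc 1: start y=19.240, vy=6.050 → t=2.691, apex=21.106, x_land=10.280, impact vy=-20.349
  bounce: vy ← 0.86·20.349 = 17.500
Arc 2: start y=0.000, vy=17.500 → t=3.568, apex=15.610, x_land=23.909, impact vy=-17.500
  bounce: vy ← 0.86·17.500 = 15.050
Arc 3: start y=0.000, vy=15.050 → t=3.068, apex=11.545, x_land=35.630, impact vy=-15.050
  bounce: vy ← 0.86·15.050 = 12.943
Arc 4: start y=0.000, vy=12.943 → t=2.639, apex=8.539, x_land=45.710, impact vy=-12.943
  bounce: vy ← 0.86·12.943 = 11.131
Arc 5: start y=0.000, vy=11.131 → t=2.269, apex=6.315, x_land=54.379, impact vy=-11.131
  bounce: vy ← 0.86·11.131 = 9.573

1 2.691 21.106 10.280
2 3.568 15.610 23.909
3 3.068 11.545 35.630
4 2.639 8.539 45.710
5 2.269 6.315 54.379
final: 54.379 9.573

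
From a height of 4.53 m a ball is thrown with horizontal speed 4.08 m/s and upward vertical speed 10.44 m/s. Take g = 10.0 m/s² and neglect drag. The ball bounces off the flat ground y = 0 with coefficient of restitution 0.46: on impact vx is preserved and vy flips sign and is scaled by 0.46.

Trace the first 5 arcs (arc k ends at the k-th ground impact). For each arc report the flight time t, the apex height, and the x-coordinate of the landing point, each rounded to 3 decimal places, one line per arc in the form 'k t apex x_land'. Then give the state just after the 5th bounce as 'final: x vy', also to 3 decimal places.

1 2.457 9.980 10.024
2 1.300 2.112 15.327
3 0.598 0.447 17.766
4 0.275 0.095 18.888
5 0.127 0.020 19.404
final: 19.404 0.291

Arc 1: start y=4.530, vy=10.440 → t=2.457, apex=9.980, x_land=10.024, impact vy=-14.128
  bounce: vy ← 0.46·14.128 = 6.499
Arc 2: start y=0.000, vy=6.499 → t=1.300, apex=2.112, x_land=15.327, impact vy=-6.499
  bounce: vy ← 0.46·6.499 = 2.989
Arc 3: start y=0.000, vy=2.989 → t=0.598, apex=0.447, x_land=17.766, impact vy=-2.989
  bounce: vy ← 0.46·2.989 = 1.375
Arc 4: start y=0.000, vy=1.375 → t=0.275, apex=0.095, x_land=18.888, impact vy=-1.375
  bounce: vy ← 0.46·1.375 = 0.633
Arc 5: start y=0.000, vy=0.633 → t=0.127, apex=0.020, x_land=19.404, impact vy=-0.633
  bounce: vy ← 0.46·0.633 = 0.291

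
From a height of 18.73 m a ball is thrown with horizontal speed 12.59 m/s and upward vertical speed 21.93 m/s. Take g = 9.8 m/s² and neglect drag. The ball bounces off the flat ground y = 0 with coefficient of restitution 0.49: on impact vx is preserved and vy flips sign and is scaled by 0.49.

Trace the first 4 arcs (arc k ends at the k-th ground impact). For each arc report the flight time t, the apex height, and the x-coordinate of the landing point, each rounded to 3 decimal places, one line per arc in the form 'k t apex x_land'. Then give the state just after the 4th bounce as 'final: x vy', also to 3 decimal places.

Arc 1: start y=18.730, vy=21.930 → t=5.209, apex=43.267, x_land=65.585, impact vy=-29.121
  bounce: vy ← 0.49·29.121 = 14.269
Arc 2: start y=0.000, vy=14.269 → t=2.912, apex=10.388, x_land=102.248, impact vy=-14.269
  bounce: vy ← 0.49·14.269 = 6.992
Arc 3: start y=0.000, vy=6.992 → t=1.427, apex=2.494, x_land=120.213, impact vy=-6.992
  bounce: vy ← 0.49·6.992 = 3.426
Arc 4: start y=0.000, vy=3.426 → t=0.699, apex=0.599, x_land=129.016, impact vy=-3.426
  bounce: vy ← 0.49·3.426 = 1.679

1 5.209 43.267 65.585
2 2.912 10.388 102.248
3 1.427 2.494 120.213
4 0.699 0.599 129.016
final: 129.016 1.679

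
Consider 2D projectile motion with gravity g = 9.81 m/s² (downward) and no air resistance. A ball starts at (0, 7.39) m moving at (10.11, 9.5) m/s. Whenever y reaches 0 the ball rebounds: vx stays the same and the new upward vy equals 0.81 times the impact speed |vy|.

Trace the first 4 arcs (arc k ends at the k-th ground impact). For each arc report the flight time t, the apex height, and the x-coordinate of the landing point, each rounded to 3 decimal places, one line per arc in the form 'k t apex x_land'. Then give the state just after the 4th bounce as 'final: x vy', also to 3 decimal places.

1 2.532 11.990 25.597
2 2.533 7.867 51.204
3 2.052 5.161 71.945
4 1.662 3.386 88.746
final: 88.746 6.602

Arc 1: start y=7.390, vy=9.500 → t=2.532, apex=11.990, x_land=25.597, impact vy=-15.338
  bounce: vy ← 0.81·15.338 = 12.423
Arc 2: start y=0.000, vy=12.423 → t=2.533, apex=7.867, x_land=51.204, impact vy=-12.423
  bounce: vy ← 0.81·12.423 = 10.063
Arc 3: start y=0.000, vy=10.063 → t=2.052, apex=5.161, x_land=71.945, impact vy=-10.063
  bounce: vy ← 0.81·10.063 = 8.151
Arc 4: start y=0.000, vy=8.151 → t=1.662, apex=3.386, x_land=88.746, impact vy=-8.151
  bounce: vy ← 0.81·8.151 = 6.602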